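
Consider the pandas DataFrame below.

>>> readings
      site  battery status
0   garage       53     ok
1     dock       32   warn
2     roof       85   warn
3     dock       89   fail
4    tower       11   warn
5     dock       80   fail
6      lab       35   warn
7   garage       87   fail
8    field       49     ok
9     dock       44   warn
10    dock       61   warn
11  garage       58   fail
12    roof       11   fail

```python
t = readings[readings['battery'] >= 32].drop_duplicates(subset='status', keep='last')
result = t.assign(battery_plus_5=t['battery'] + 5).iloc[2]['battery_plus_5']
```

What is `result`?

63

filter rows where battery >= 32:
      site  battery status
0   garage       53     ok
1     dock       32   warn
2     roof       85   warn
3     dock       89   fail
5     dock       80   fail
6      lab       35   warn
7   garage       87   fail
8    field       49     ok
9     dock       44   warn
10    dock       61   warn
11  garage       58   fail
drop duplicate status (keep=last):
      site  battery status
8    field       49     ok
10    dock       61   warn
11  garage       58   fail
add column battery_plus_5 = t['battery'] + 5:
      site  battery status  battery_plus_5
8    field       49     ok              54
10    dock       61   warn              66
11  garage       58   fail              63
Finally, value at position 2, column 'battery_plus_5' = 63.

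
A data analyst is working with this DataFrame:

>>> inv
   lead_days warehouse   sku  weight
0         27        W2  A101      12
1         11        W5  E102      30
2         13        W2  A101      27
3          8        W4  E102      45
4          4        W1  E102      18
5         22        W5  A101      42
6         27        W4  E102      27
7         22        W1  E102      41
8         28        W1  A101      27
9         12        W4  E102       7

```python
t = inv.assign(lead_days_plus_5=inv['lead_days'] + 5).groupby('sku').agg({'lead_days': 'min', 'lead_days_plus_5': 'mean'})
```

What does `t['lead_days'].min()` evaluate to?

add column lead_days_plus_5 = inv['lead_days'] + 5:
   lead_days warehouse   sku  weight  lead_days_plus_5
0         27        W2  A101      12                32
1         11        W5  E102      30                16
2         13        W2  A101      27                18
3          8        W4  E102      45                13
4          4        W1  E102      18                 9
5         22        W5  A101      42                27
6         27        W4  E102      27                32
7         22        W1  E102      41                27
8         28        W1  A101      27                33
9         12        W4  E102       7                17
group by sku: min(lead_days), mean(lead_days_plus_5):
      lead_days  lead_days_plus_5
sku                              
A101         13              27.5
E102          4              19.0

4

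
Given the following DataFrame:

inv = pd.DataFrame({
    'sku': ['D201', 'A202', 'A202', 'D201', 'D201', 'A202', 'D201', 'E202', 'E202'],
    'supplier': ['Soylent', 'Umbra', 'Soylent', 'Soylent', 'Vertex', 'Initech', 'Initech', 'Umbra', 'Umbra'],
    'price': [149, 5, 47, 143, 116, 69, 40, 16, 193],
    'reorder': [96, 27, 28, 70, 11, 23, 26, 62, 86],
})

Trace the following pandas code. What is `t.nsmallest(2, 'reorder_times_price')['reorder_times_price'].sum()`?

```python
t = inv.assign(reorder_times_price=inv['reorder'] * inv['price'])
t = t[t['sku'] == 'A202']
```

add column reorder_times_price = inv['reorder'] * inv['price']:
    sku supplier  price  reorder  reorder_times_price
0  D201  Soylent    149       96                14304
1  A202    Umbra      5       27                  135
2  A202  Soylent     47       28                 1316
3  D201  Soylent    143       70                10010
4  D201   Vertex    116       11                 1276
5  A202  Initech     69       23                 1587
6  D201  Initech     40       26                 1040
7  E202    Umbra     16       62                  992
8  E202    Umbra    193       86                16598
filter rows where sku == 'A202':
    sku supplier  price  reorder  reorder_times_price
1  A202    Umbra      5       27                  135
2  A202  Soylent     47       28                 1316
5  A202  Initech     69       23                 1587
take 2 rows with smallest reorder_times_price:
    sku supplier  price  reorder  reorder_times_price
1  A202    Umbra      5       27                  135
2  A202  Soylent     47       28                 1316

1451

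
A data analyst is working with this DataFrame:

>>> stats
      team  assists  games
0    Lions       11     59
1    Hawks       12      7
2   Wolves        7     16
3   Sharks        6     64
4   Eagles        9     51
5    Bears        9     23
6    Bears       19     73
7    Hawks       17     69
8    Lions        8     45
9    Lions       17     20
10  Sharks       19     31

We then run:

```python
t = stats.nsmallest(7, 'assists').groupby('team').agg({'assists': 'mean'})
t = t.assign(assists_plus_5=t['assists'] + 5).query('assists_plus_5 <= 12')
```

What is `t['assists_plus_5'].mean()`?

11.5

take 7 rows with smallest assists:
     team  assists  games
3  Sharks        6     64
2  Wolves        7     16
8   Lions        8     45
4  Eagles        9     51
5   Bears        9     23
0   Lions       11     59
1   Hawks       12      7
group by team, mean of assists:
        assists
team           
Bears       9.0
Eagles      9.0
Hawks      12.0
Lions       9.5
Sharks      6.0
Wolves      7.0
add column assists_plus_5 = t['assists'] + 5:
        assists  assists_plus_5
team                           
Bears       9.0            14.0
Eagles      9.0            14.0
Hawks      12.0            17.0
Lions       9.5            14.5
Sharks      6.0            11.0
Wolves      7.0            12.0
filter rows where assists_plus_5 <= 12:
        assists  assists_plus_5
team                           
Sharks      6.0            11.0
Wolves      7.0            12.0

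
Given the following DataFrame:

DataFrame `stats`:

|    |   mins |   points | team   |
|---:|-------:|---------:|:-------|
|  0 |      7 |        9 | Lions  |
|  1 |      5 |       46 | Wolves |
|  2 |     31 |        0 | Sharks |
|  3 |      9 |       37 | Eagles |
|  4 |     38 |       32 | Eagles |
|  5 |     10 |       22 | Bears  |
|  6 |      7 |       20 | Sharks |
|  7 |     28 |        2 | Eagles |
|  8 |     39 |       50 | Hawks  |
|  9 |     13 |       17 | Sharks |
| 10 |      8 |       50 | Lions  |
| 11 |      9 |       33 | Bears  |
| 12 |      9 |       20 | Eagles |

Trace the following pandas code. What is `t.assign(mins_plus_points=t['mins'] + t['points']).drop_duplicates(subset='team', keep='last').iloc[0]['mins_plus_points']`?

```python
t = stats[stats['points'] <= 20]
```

16

filter rows where points <= 20:
    mins  points    team
0      7       9   Lions
2     31       0  Sharks
6      7      20  Sharks
7     28       2  Eagles
9     13      17  Sharks
12     9      20  Eagles
add column mins_plus_points = t['mins'] + t['points']:
    mins  points    team  mins_plus_points
0      7       9   Lions                16
2     31       0  Sharks                31
6      7      20  Sharks                27
7     28       2  Eagles                30
9     13      17  Sharks                30
12     9      20  Eagles                29
drop duplicate team (keep=last):
    mins  points    team  mins_plus_points
0      7       9   Lions                16
9     13      17  Sharks                30
12     9      20  Eagles                29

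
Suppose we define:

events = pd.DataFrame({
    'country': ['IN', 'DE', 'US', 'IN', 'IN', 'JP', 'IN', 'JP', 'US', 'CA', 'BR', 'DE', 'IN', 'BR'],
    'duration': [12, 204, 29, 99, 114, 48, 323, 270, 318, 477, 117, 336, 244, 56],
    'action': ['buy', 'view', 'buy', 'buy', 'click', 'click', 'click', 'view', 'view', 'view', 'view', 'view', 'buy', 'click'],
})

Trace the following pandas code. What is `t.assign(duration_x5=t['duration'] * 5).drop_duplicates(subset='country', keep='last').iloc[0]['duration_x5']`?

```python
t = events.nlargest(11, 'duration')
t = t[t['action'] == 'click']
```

take 11 rows with largest duration:
   country  duration action
9       CA       477   view
11      DE       336   view
6       IN       323  click
8       US       318   view
7       JP       270   view
12      IN       244    buy
1       DE       204   view
10      BR       117   view
4       IN       114  click
3       IN        99    buy
13      BR        56  click
filter rows where action == 'click':
   country  duration action
6       IN       323  click
4       IN       114  click
13      BR        56  click
add column duration_x5 = t['duration'] * 5:
   country  duration action  duration_x5
6       IN       323  click         1615
4       IN       114  click          570
13      BR        56  click          280
drop duplicate country (keep=last):
   country  duration action  duration_x5
4       IN       114  click          570
13      BR        56  click          280

570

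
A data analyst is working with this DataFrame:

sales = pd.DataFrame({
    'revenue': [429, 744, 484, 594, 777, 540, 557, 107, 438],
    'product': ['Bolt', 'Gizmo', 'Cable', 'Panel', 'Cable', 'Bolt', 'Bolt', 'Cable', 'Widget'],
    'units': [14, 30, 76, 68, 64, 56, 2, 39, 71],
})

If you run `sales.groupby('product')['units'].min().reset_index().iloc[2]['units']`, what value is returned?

30

group by product, min of units:
product
Bolt       2
Cable     39
Gizmo     30
Panel     68
Widget    71
Name: units, dtype: int64
reset_index():
  product  units
0    Bolt      2
1   Cable     39
2   Gizmo     30
3   Panel     68
4  Widget     71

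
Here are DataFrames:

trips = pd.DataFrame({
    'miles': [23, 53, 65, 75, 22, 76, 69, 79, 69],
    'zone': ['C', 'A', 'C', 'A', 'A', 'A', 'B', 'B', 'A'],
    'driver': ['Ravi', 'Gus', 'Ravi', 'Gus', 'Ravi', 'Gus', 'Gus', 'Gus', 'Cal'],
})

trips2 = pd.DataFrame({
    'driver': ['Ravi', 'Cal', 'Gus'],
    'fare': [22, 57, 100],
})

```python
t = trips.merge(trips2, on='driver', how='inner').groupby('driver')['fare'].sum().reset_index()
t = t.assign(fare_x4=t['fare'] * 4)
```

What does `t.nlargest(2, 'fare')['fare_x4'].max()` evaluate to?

merge on 'driver' (how='inner') → 9 rows:
   miles zone driver  fare
0     23    C   Ravi    22
1     53    A    Gus   100
2     65    C   Ravi    22
3     75    A    Gus   100
4     22    A   Ravi    22
5     76    A    Gus   100
6     69    B    Gus   100
7     79    B    Gus   100
8     69    A    Cal    57
group by driver, sum of fare:
driver
Cal      57
Gus     500
Ravi     66
Name: fare, dtype: int64
reset_index():
  driver  fare
0    Cal    57
1    Gus   500
2   Ravi    66
add column fare_x4 = t['fare'] * 4:
  driver  fare  fare_x4
0    Cal    57      228
1    Gus   500     2000
2   Ravi    66      264
take 2 rows with largest fare:
  driver  fare  fare_x4
1    Gus   500     2000
2   Ravi    66      264

2000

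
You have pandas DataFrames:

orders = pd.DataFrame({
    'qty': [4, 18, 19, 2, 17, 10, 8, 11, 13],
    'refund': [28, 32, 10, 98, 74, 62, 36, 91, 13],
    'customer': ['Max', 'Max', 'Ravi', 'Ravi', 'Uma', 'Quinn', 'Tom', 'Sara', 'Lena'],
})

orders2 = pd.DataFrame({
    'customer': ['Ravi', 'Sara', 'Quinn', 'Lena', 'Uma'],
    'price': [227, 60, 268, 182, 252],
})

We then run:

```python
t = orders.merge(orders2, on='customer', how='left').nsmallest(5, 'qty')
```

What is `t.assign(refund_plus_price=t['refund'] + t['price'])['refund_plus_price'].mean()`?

merge on 'customer' (how='left') → 9 rows:
   qty  refund customer  price
0    4      28      Max    NaN
1   18      32      Max    NaN
2   19      10     Ravi  227.0
3    2      98     Ravi  227.0
4   17      74      Uma  252.0
5   10      62    Quinn  268.0
6    8      36      Tom    NaN
7   11      91     Sara   60.0
8   13      13     Lena  182.0
take 5 rows with smallest qty:
   qty  refund customer  price
3    2      98     Ravi  227.0
0    4      28      Max    NaN
6    8      36      Tom    NaN
5   10      62    Quinn  268.0
7   11      91     Sara   60.0
add column refund_plus_price = t['refund'] + t['price']:
   qty  refund customer  price  refund_plus_price
3    2      98     Ravi  227.0              325.0
0    4      28      Max    NaN                NaN
6    8      36      Tom    NaN                NaN
5   10      62    Quinn  268.0              330.0
7   11      91     Sara   60.0              151.0

268.666666667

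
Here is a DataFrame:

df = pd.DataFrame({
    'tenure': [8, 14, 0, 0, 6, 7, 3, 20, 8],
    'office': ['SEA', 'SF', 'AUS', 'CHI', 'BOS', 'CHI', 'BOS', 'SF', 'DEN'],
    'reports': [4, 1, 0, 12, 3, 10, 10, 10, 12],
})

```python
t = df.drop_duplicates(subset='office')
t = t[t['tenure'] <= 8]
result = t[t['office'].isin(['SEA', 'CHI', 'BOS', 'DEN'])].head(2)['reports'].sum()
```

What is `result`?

drop duplicate office (keep=first):
   tenure office  reports
0       8    SEA        4
1      14     SF        1
2       0    AUS        0
3       0    CHI       12
4       6    BOS        3
8       8    DEN       12
filter rows where tenure <= 8:
   tenure office  reports
0       8    SEA        4
2       0    AUS        0
3       0    CHI       12
4       6    BOS        3
8       8    DEN       12
filter rows where office in ['SEA', 'CHI', 'BOS', 'DEN']:
   tenure office  reports
0       8    SEA        4
3       0    CHI       12
4       6    BOS        3
8       8    DEN       12
take first 2 rows:
   tenure office  reports
0       8    SEA        4
3       0    CHI       12
Finally, sum of column 'reports' = 16.

16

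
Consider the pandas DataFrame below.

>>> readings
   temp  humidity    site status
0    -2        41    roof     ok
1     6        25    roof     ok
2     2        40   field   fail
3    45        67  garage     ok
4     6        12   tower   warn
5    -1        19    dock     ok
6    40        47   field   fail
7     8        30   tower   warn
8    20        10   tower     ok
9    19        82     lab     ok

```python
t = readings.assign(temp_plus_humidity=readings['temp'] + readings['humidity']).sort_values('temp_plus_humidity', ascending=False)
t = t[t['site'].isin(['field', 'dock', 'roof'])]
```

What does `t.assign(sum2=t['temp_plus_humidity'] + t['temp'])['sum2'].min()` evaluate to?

17

add column temp_plus_humidity = readings['temp'] + readings['humidity']:
   temp  humidity    site status  temp_plus_humidity
0    -2        41    roof     ok                  39
1     6        25    roof     ok                  31
2     2        40   field   fail                  42
3    45        67  garage     ok                 112
4     6        12   tower   warn                  18
5    -1        19    dock     ok                  18
6    40        47   field   fail                  87
7     8        30   tower   warn                  38
8    20        10   tower     ok                  30
9    19        82     lab     ok                 101
sort by temp_plus_humidity descending:
   temp  humidity    site status  temp_plus_humidity
3    45        67  garage     ok                 112
9    19        82     lab     ok                 101
6    40        47   field   fail                  87
2     2        40   field   fail                  42
0    -2        41    roof     ok                  39
7     8        30   tower   warn                  38
1     6        25    roof     ok                  31
8    20        10   tower     ok                  30
4     6        12   tower   warn                  18
5    -1        19    dock     ok                  18
filter rows where site in ['field', 'dock', 'roof']:
   temp  humidity   site status  temp_plus_humidity
6    40        47  field   fail                  87
2     2        40  field   fail                  42
0    -2        41   roof     ok                  39
1     6        25   roof     ok                  31
5    -1        19   dock     ok                  18
add column sum2 = t['temp_plus_humidity'] + t['temp']:
   temp  humidity   site status  temp_plus_humidity  sum2
6    40        47  field   fail                  87   127
2     2        40  field   fail                  42    44
0    -2        41   roof     ok                  39    37
1     6        25   roof     ok                  31    37
5    -1        19   dock     ok                  18    17
Then the min of column 'sum2': 17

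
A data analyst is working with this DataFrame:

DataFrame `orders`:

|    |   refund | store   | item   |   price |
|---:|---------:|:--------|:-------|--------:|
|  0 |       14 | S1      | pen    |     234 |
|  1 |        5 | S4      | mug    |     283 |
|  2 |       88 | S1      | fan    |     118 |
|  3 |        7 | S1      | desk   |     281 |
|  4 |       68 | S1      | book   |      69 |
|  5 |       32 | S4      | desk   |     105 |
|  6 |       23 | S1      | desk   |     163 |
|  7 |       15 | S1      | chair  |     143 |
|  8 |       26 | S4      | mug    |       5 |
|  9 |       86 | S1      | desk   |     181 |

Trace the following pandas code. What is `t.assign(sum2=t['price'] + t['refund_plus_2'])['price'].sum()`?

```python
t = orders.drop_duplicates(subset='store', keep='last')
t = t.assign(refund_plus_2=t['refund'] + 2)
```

drop duplicate store (keep=last):
   refund store  item  price
8      26    S4   mug      5
9      86    S1  desk    181
add column refund_plus_2 = t['refund'] + 2:
   refund store  item  price  refund_plus_2
8      26    S4   mug      5             28
9      86    S1  desk    181             88
add column sum2 = t['price'] + t['refund_plus_2']:
   refund store  item  price  refund_plus_2  sum2
8      26    S4   mug      5             28    33
9      86    S1  desk    181             88   269
The sum of column 'price' is 186.

186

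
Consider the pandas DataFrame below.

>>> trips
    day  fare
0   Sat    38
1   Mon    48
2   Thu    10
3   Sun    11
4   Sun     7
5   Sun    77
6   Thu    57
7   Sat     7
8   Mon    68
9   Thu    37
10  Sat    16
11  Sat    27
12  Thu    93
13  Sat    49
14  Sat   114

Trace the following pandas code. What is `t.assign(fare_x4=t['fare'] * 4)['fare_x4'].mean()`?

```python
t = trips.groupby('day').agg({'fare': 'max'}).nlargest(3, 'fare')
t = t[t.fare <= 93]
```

group by day, max of fare:
     fare
day      
Mon    68
Sat   114
Sun    77
Thu    93
take 3 rows with largest fare:
     fare
day      
Sat   114
Thu    93
Sun    77
filter rows where fare <= 93:
     fare
day      
Thu    93
Sun    77
add column fare_x4 = t['fare'] * 4:
     fare  fare_x4
day               
Thu    93      372
Sun    77      308
So mean() = 340.0.

340.0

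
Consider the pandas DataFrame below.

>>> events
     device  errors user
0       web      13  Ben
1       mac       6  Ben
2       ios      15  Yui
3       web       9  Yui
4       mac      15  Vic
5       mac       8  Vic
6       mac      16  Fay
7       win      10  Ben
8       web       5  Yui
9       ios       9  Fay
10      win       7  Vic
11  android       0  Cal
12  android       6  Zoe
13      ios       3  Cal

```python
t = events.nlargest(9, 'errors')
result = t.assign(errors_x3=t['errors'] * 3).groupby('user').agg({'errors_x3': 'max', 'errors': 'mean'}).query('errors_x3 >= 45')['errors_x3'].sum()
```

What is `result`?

138

take 9 rows with largest errors:
   device  errors user
6     mac      16  Fay
2     ios      15  Yui
4     mac      15  Vic
0     web      13  Ben
7     win      10  Ben
3     web       9  Yui
9     ios       9  Fay
5     mac       8  Vic
10    win       7  Vic
add column errors_x3 = t['errors'] * 3:
   device  errors user  errors_x3
6     mac      16  Fay         48
2     ios      15  Yui         45
4     mac      15  Vic         45
0     web      13  Ben         39
7     win      10  Ben         30
3     web       9  Yui         27
9     ios       9  Fay         27
5     mac       8  Vic         24
10    win       7  Vic         21
group by user: max(errors_x3), mean(errors):
      errors_x3  errors
user                   
Ben          39    11.5
Fay          48    12.5
Vic          45    10.0
Yui          45    12.0
filter rows where errors_x3 >= 45:
      errors_x3  errors
user                   
Fay          48    12.5
Vic          45    10.0
Yui          45    12.0
Reading off the sum of column 'errors_x3', we get 138.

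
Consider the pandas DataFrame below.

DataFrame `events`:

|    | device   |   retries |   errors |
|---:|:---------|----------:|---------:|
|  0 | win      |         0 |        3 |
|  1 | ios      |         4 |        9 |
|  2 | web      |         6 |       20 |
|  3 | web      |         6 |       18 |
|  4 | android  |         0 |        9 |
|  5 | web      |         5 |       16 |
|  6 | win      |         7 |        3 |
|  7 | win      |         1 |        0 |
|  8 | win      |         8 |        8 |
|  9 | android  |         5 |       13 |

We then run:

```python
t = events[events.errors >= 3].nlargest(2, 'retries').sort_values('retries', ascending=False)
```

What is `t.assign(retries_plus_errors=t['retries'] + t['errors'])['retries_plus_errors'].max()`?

filter rows where errors >= 3:
    device  retries  errors
0      win        0       3
1      ios        4       9
2      web        6      20
3      web        6      18
4  android        0       9
5      web        5      16
6      win        7       3
8      win        8       8
9  android        5      13
take 2 rows with largest retries:
  device  retries  errors
8    win        8       8
6    win        7       3
sort by retries descending:
  device  retries  errors
8    win        8       8
6    win        7       3
add column retries_plus_errors = t['retries'] + t['errors']:
  device  retries  errors  retries_plus_errors
8    win        8       8                   16
6    win        7       3                   10
Then the max of column 'retries_plus_errors': 16

16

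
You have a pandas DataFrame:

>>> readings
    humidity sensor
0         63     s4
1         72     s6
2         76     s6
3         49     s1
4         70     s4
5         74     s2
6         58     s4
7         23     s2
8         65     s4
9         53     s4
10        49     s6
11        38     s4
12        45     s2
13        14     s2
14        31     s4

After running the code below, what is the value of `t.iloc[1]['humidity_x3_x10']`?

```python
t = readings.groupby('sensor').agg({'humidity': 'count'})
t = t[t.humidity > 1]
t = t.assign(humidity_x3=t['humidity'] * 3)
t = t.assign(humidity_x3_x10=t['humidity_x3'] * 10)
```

210

group by sensor, count of humidity:
        humidity
sensor          
s1             1
s2             4
s4             7
s6             3
filter rows where humidity > 1:
        humidity
sensor          
s2             4
s4             7
s6             3
add column humidity_x3 = t['humidity'] * 3:
        humidity  humidity_x3
sensor                       
s2             4           12
s4             7           21
s6             3            9
add column humidity_x3_x10 = t['humidity_x3'] * 10:
        humidity  humidity_x3  humidity_x3_x10
sensor                                        
s2             4           12              120
s4             7           21              210
s6             3            9               90
So iloc[1]['humidity_x3_x10'] = 210.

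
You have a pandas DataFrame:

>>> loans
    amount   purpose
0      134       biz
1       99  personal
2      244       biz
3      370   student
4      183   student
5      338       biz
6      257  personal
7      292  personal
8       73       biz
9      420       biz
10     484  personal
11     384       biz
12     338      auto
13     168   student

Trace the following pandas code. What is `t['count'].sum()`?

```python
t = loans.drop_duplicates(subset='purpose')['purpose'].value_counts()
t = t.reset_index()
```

4

drop duplicate purpose (keep=first):
    amount   purpose
0      134       biz
1       99  personal
3      370   student
12     338      auto
value_counts of purpose:
purpose
biz         1
personal    1
student     1
auto        1
Name: count, dtype: int64
reset_index():
    purpose  count
0       biz      1
1  personal      1
2   student      1
3      auto      1
So sum() = 4.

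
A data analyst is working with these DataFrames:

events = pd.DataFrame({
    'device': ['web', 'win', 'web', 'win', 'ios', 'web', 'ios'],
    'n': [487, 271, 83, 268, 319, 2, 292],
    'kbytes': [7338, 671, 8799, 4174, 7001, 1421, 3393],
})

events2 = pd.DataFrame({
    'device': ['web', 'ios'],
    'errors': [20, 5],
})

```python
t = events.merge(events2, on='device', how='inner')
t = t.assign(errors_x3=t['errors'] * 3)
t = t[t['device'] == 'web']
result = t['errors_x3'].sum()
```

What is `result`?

merge on 'device' (how='inner') → 5 rows:
  device    n  kbytes  errors
0    web  487    7338      20
1    web   83    8799      20
2    ios  319    7001       5
3    web    2    1421      20
4    ios  292    3393       5
add column errors_x3 = t['errors'] * 3:
  device    n  kbytes  errors  errors_x3
0    web  487    7338      20         60
1    web   83    8799      20         60
2    ios  319    7001       5         15
3    web    2    1421      20         60
4    ios  292    3393       5         15
filter rows where device == 'web':
  device    n  kbytes  errors  errors_x3
0    web  487    7338      20         60
1    web   83    8799      20         60
3    web    2    1421      20         60

180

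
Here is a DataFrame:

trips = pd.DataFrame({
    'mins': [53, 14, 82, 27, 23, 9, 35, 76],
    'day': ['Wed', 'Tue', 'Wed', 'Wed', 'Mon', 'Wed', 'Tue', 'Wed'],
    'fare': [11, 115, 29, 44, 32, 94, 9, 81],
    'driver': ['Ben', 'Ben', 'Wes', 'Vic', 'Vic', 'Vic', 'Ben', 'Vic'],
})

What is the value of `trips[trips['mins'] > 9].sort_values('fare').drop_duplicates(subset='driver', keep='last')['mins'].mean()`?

filter rows where mins > 9:
   mins  day  fare driver
0    53  Wed    11    Ben
1    14  Tue   115    Ben
2    82  Wed    29    Wes
3    27  Wed    44    Vic
4    23  Mon    32    Vic
6    35  Tue     9    Ben
7    76  Wed    81    Vic
sort by fare:
   mins  day  fare driver
6    35  Tue     9    Ben
0    53  Wed    11    Ben
2    82  Wed    29    Wes
4    23  Mon    32    Vic
3    27  Wed    44    Vic
7    76  Wed    81    Vic
1    14  Tue   115    Ben
drop duplicate driver (keep=last):
   mins  day  fare driver
2    82  Wed    29    Wes
7    76  Wed    81    Vic
1    14  Tue   115    Ben

57.3333333333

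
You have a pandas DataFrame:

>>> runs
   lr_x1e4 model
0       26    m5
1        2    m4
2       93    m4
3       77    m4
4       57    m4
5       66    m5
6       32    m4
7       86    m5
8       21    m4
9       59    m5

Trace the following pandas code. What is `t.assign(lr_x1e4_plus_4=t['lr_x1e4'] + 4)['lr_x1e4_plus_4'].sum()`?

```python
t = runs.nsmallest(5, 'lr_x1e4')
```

take 5 rows with smallest lr_x1e4:
   lr_x1e4 model
1        2    m4
8       21    m4
0       26    m5
6       32    m4
4       57    m4
add column lr_x1e4_plus_4 = t['lr_x1e4'] + 4:
   lr_x1e4 model  lr_x1e4_plus_4
1        2    m4               6
8       21    m4              25
0       26    m5              30
6       32    m4              36
4       57    m4              61
Hence 158.

158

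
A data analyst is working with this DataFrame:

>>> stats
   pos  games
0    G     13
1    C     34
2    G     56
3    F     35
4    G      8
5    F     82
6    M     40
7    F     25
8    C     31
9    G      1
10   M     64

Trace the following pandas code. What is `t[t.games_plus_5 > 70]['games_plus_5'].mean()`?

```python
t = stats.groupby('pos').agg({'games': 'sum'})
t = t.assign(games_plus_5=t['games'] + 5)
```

group by pos, sum of games:
     games
pos       
C       65
F      142
G       78
M      104
add column games_plus_5 = t['games'] + 5:
     games  games_plus_5
pos                     
C       65            70
F      142           147
G       78            83
M      104           109
filter rows where games_plus_5 > 70:
     games  games_plus_5
pos                     
F      142           147
G       78            83
M      104           109
Finally, mean of column 'games_plus_5' = 113.0.

113.0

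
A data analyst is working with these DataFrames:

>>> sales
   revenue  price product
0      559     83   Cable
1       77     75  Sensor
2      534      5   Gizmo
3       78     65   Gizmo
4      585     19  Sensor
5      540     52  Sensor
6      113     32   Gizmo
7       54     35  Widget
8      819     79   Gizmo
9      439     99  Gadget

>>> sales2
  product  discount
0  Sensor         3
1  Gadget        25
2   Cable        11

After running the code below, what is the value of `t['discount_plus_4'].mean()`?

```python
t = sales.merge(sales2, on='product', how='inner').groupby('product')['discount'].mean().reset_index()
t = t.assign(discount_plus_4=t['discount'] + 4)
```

merge on 'product' (how='inner') → 5 rows:
   revenue  price product  discount
0      559     83   Cable        11
1       77     75  Sensor         3
2      585     19  Sensor         3
3      540     52  Sensor         3
4      439     99  Gadget        25
group by product, mean of discount:
product
Cable     11.0
Gadget    25.0
Sensor     3.0
Name: discount, dtype: float64
reset_index():
  product  discount
0   Cable      11.0
1  Gadget      25.0
2  Sensor       3.0
add column discount_plus_4 = t['discount'] + 4:
  product  discount  discount_plus_4
0   Cable      11.0             15.0
1  Gadget      25.0             29.0
2  Sensor       3.0              7.0
mean of column 'discount_plus_4' → 17.0

17.0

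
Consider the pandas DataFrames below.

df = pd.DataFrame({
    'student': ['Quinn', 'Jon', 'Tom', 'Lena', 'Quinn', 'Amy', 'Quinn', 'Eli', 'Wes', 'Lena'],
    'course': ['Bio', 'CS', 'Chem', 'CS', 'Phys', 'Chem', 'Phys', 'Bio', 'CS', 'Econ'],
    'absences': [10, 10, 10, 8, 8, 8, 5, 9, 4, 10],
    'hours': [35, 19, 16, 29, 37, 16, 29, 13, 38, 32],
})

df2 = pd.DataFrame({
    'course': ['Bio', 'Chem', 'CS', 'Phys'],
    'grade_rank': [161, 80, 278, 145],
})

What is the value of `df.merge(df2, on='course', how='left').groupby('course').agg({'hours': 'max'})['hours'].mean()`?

merge on 'course' (how='left') → 10 rows:
  student course  absences  hours  grade_rank
0   Quinn    Bio        10     35       161.0
1     Jon     CS        10     19       278.0
2     Tom   Chem        10     16        80.0
3    Lena     CS         8     29       278.0
4   Quinn   Phys         8     37       145.0
5     Amy   Chem         8     16        80.0
6   Quinn   Phys         5     29       145.0
7     Eli    Bio         9     13       161.0
8     Wes     CS         4     38       278.0
9    Lena   Econ        10     32         NaN
group by course, max of hours:
        hours
course       
Bio        35
CS         38
Chem       16
Econ       32
Phys       37
The mean of column 'hours' is 31.6.

31.6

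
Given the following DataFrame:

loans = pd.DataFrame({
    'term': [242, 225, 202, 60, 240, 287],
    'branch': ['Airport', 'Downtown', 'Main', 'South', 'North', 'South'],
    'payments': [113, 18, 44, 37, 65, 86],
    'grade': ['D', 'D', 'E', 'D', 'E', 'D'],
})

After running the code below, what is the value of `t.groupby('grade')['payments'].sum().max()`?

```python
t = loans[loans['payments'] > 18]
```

236

filter rows where payments > 18:
   term   branch  payments grade
0   242  Airport       113     D
2   202     Main        44     E
3    60    South        37     D
4   240    North        65     E
5   287    South        86     D
group by grade, sum of payments:
grade
D    236
E    109
Name: payments, dtype: int64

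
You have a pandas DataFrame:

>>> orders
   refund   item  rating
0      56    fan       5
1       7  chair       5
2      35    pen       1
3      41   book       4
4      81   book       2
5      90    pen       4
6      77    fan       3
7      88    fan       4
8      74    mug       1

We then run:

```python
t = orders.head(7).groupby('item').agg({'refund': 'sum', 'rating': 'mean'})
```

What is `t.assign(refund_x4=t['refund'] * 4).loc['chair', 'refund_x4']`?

28

take first 7 rows:
   refund   item  rating
0      56    fan       5
1       7  chair       5
2      35    pen       1
3      41   book       4
4      81   book       2
5      90    pen       4
6      77    fan       3
group by item: sum(refund), mean(rating):
       refund  rating
item                 
book      122     3.0
chair       7     5.0
fan       133     4.0
pen       125     2.5
add column refund_x4 = t['refund'] * 4:
       refund  rating  refund_x4
item                            
book      122     3.0        488
chair       7     5.0         28
fan       133     4.0        532
pen       125     2.5        500
The value at row 'chair', column 'refund_x4' is 28.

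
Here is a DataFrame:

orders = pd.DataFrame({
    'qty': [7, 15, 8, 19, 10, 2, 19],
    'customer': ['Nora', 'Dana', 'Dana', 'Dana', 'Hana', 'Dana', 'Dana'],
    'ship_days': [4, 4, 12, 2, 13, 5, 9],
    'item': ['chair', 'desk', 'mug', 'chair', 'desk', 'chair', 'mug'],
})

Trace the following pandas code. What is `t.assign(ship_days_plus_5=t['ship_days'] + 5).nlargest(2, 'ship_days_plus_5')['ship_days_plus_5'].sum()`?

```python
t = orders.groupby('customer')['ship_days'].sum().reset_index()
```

55

group by customer, sum of ship_days:
customer
Dana    32
Hana    13
Nora     4
Name: ship_days, dtype: int64
reset_index():
  customer  ship_days
0     Dana         32
1     Hana         13
2     Nora          4
add column ship_days_plus_5 = t['ship_days'] + 5:
  customer  ship_days  ship_days_plus_5
0     Dana         32                37
1     Hana         13                18
2     Nora          4                 9
take 2 rows with largest ship_days_plus_5:
  customer  ship_days  ship_days_plus_5
0     Dana         32                37
1     Hana         13                18
Finally, sum of column 'ship_days_plus_5' = 55.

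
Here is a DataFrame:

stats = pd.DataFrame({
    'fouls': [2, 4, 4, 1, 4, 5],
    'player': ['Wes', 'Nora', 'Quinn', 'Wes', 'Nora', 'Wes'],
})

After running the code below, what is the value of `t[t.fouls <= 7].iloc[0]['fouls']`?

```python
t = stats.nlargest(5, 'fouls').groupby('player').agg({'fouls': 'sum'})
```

4

take 5 rows with largest fouls:
   fouls player
5      5    Wes
1      4   Nora
2      4  Quinn
4      4   Nora
0      2    Wes
group by player, sum of fouls:
        fouls
player       
Nora        8
Quinn       4
Wes         7
filter rows where fouls <= 7:
        fouls
player       
Quinn       4
Wes         7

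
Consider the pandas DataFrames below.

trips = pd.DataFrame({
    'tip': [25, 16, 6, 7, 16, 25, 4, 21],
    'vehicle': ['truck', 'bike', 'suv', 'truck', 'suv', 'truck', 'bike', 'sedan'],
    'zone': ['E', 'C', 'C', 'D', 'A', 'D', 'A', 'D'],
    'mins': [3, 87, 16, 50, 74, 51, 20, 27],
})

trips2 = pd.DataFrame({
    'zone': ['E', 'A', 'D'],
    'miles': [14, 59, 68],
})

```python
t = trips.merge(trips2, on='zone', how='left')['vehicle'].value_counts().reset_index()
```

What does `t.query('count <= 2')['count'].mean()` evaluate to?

merge on 'zone' (how='left') → 8 rows:
   tip vehicle zone  mins  miles
0   25   truck    E     3   14.0
1   16    bike    C    87    NaN
2    6     suv    C    16    NaN
3    7   truck    D    50   68.0
4   16     suv    A    74   59.0
5   25   truck    D    51   68.0
6    4    bike    A    20   59.0
7   21   sedan    D    27   68.0
value_counts of vehicle:
vehicle
truck    3
bike     2
suv      2
sedan    1
Name: count, dtype: int64
reset_index():
  vehicle  count
0   truck      3
1    bike      2
2     suv      2
3   sedan      1
filter rows where count <= 2:
  vehicle  count
1    bike      2
2     suv      2
3   sedan      1

1.66666666667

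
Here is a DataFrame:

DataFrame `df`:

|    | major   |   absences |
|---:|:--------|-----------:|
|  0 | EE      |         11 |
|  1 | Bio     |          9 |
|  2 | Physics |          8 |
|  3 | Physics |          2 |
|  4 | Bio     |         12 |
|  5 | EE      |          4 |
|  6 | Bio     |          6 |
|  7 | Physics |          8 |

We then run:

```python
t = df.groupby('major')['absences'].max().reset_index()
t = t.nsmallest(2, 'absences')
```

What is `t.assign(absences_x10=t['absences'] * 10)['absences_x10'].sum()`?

group by major, max of absences:
major
Bio        12
EE         11
Physics     8
Name: absences, dtype: int64
reset_index():
     major  absences
0      Bio        12
1       EE        11
2  Physics         8
take 2 rows with smallest absences:
     major  absences
2  Physics         8
1       EE        11
add column absences_x10 = t['absences'] * 10:
     major  absences  absences_x10
2  Physics         8            80
1       EE        11           110
Finally, sum of column 'absences_x10' = 190.

190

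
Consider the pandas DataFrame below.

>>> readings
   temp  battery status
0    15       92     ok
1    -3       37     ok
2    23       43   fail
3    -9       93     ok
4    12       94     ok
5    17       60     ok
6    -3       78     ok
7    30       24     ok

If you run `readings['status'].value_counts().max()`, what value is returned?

7

value_counts of status:
status
ok      7
fail    1
Name: count, dtype: int64
Taking the max of the resulting series gives 7.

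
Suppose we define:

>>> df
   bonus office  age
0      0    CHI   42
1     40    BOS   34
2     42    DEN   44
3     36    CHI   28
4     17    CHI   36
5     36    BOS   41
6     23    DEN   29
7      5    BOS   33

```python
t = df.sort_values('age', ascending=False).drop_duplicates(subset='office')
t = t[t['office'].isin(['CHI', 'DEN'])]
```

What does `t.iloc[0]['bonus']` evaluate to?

sort by age descending:
   bonus office  age
2     42    DEN   44
0      0    CHI   42
5     36    BOS   41
4     17    CHI   36
1     40    BOS   34
7      5    BOS   33
6     23    DEN   29
3     36    CHI   28
drop duplicate office (keep=first):
   bonus office  age
2     42    DEN   44
0      0    CHI   42
5     36    BOS   41
filter rows where office in ['CHI', 'DEN']:
   bonus office  age
2     42    DEN   44
0      0    CHI   42

42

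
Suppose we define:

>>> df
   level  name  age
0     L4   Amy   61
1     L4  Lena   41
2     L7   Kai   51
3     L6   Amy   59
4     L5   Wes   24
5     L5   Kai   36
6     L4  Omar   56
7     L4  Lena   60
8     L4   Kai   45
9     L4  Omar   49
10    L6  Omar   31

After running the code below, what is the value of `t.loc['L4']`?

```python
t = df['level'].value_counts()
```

6

value_counts of level:
level
L4    6
L6    2
L5    2
L7    1
Name: count, dtype: int64
Taking the value at index 'L4' gives 6.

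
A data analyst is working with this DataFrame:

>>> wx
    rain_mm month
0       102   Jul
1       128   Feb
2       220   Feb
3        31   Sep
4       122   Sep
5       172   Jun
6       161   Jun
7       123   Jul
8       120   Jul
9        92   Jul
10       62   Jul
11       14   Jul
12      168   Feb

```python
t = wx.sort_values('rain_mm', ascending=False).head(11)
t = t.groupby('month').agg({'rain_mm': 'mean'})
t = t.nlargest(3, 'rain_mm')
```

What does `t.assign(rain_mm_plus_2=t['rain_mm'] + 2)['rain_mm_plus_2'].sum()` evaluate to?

sort by rain_mm descending:
    rain_mm month
2       220   Feb
5       172   Jun
12      168   Feb
6       161   Jun
1       128   Feb
7       123   Jul
4       122   Sep
8       120   Jul
0       102   Jul
9        92   Jul
10       62   Jul
3        31   Sep
11       14   Jul
take first 11 rows:
    rain_mm month
2       220   Feb
5       172   Jun
12      168   Feb
6       161   Jun
1       128   Feb
7       123   Jul
4       122   Sep
8       120   Jul
0       102   Jul
9        92   Jul
10       62   Jul
group by month, mean of rain_mm:
       rain_mm
month         
Feb      172.0
Jul       99.8
Jun      166.5
Sep      122.0
take 3 rows with largest rain_mm:
       rain_mm
month         
Feb      172.0
Jun      166.5
Sep      122.0
add column rain_mm_plus_2 = t['rain_mm'] + 2:
       rain_mm  rain_mm_plus_2
month                         
Feb      172.0           174.0
Jun      166.5           168.5
Sep      122.0           124.0
So sum() = 466.5.

466.5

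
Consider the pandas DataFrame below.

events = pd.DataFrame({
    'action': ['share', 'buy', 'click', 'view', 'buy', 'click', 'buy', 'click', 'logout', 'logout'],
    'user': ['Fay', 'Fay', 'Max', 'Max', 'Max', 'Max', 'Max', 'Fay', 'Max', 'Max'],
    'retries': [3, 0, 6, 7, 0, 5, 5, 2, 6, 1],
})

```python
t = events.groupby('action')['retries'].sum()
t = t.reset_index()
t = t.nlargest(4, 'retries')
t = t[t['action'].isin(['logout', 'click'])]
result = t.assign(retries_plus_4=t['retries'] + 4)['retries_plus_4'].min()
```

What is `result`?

group by action, sum of retries:
action
buy        5
click     13
logout     7
share      3
view       7
Name: retries, dtype: int64
reset_index():
   action  retries
0     buy        5
1   click       13
2  logout        7
3   share        3
4    view        7
take 4 rows with largest retries:
   action  retries
1   click       13
2  logout        7
4    view        7
0     buy        5
filter rows where action in ['logout', 'click']:
   action  retries
1   click       13
2  logout        7
add column retries_plus_4 = t['retries'] + 4:
   action  retries  retries_plus_4
1   click       13              17
2  logout        7              11
Reading off the min of column 'retries_plus_4', we get 11.

11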